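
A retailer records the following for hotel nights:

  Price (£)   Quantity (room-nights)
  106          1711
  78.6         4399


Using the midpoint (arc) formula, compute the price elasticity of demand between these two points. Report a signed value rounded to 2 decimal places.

-2.96

%ΔQ = (4399 − 1711) / [(1711 + 4399)/2] = 2688/3055 = 0.879869…
%ΔP = (78.6 − 106) / [(106 + 78.6)/2] = -27.4/92.3 = -0.296858…
Arc Ed = %ΔQ / %ΔP = (2688/3055) / (-27.4/92.3) = -2.9639…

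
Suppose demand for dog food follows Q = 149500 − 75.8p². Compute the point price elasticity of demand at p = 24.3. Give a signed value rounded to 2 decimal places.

dQ/dp = −2·75.8·p = -3683.88. At p = 24.3, Q = 104740.858.
Ed = (dQ/dp)·(p/Q) = (-3683.88) × (24.3/104740.858) = -0.8546…

-0.85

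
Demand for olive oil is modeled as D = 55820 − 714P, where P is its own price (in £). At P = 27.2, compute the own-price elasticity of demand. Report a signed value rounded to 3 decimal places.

-0.534

At the given values, D = 55820 − 714(27.2) = 36399.2.
∂D/∂P = −714.
E = (-714) × (27.2/36399.2) = -0.53355…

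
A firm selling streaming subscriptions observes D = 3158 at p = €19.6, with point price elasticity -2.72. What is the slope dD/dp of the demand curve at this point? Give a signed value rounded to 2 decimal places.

-438.25

Ed = (dD/dp)·(p/D) ⇒ dD/dp = Ed·D/p = (-2.72)·3158/19.6 = -438.2530…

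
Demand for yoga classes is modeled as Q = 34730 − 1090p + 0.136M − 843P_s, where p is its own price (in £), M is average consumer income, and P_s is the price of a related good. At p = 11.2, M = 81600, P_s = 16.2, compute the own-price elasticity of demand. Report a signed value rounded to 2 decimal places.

At the given values, Q = 34730 − 1090(11.2) + 0.136(81600) − 843(16.2) = 19963.
∂Q/∂p = −1090.
E = (-1090) × (11.2/19963) = -0.6115…

-0.61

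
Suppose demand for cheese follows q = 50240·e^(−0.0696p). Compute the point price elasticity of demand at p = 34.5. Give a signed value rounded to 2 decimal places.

dq/dp = −0.0696·q = -316.833. At p = 34.5, q = 4552.2.
Ed = (dq/dp)·(p/q) = (-316.833) × (34.5/4552.2) = -2.4012

-2.40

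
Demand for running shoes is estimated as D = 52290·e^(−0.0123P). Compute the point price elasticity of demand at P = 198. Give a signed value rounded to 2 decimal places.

dD/dP = −0.0123·D = -56.3174. At P = 198, D = 4578.65.
Ed = (dD/dP)·(P/D) = (-56.3174) × (198/4578.65) = -2.4354

-2.44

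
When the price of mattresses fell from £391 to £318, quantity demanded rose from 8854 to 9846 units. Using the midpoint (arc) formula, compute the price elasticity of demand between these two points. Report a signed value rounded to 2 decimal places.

-0.52

%ΔQ = (9846 − 8854) / [(8854 + 9846)/2] = 992/9350 = 0.106096…
%ΔP = (318 − 391) / [(391 + 318)/2] = -73/354.5 = -0.205923…
Arc Ed = %ΔQ / %ΔP = (992/9350) / (-73/354.5) = -0.5152…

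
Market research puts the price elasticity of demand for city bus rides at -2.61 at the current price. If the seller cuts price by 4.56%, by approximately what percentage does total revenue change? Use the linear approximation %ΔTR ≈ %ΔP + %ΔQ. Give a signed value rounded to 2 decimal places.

%ΔQ ≈ Ed × %ΔP = (-2.61) × (-4.56%) = +11.9016%
%ΔTR ≈ %ΔP + %ΔQ = (-4.56%) + (+11.9016%) = +7.3416%

+7.34%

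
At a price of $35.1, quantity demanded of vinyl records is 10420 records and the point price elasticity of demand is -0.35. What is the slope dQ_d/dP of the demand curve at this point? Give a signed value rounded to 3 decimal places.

Ed = (dQ_d/dP)·(P/Q_d) ⇒ dQ_d/dP = Ed·Q_d/P = (-0.35)·10420/35.1 = -103.90313…

-103.903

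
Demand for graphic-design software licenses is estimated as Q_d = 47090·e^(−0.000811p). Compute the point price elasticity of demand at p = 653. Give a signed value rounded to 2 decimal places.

dQ_d/dp = −0.000811·Q_d = -22.4882. At p = 653, Q_d = 27729.
Ed = (dQ_d/dp)·(p/Q_d) = (-22.4882) × (653/27729) = -0.5295…

-0.53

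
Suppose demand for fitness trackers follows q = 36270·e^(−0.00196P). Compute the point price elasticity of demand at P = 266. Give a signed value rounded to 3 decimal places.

-0.521

dq/dP = −0.00196·q = -42.2066. At P = 266, q = 21534.
Ed = (dq/dP)·(P/q) = (-42.2066) × (266/21534) = -0.52136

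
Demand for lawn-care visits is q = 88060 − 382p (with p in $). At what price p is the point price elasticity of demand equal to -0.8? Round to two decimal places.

102.45

Ed = −382p/(88060 − 382p). Set this equal to -0.8:
382p = 0.8·(88060 − 382p) ⇒ 382p(1 + 0.8) = 0.8·88060
p = 0.8·88060 / (382·1.8) = 102.4549…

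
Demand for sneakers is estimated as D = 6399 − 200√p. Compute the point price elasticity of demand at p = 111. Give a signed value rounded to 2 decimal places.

-0.25

dD/dp = −200/(2√p) = -9.49158. At p = 111, D = 4291.87.
Ed = (dD/dp)·(p/D) = (-9.49158) × (111/4291.87) = -0.2454…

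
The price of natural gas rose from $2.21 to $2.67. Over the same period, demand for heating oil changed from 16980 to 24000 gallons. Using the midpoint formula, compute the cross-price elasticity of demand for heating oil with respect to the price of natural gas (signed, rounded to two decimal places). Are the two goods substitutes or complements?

%ΔQ_{heating oil} = (24000 − 16980)/avg = 7020/20490 = 0.342606…
%ΔP_{natural gas} = (2.67 − 2.21)/avg = 0.46/2.44 = 0.188524…
E_cross = (7020/20490) / (0.46/2.44) = 1.8173…
E_cross > 0 ⇒ the goods are substitutes.

1.82; substitutes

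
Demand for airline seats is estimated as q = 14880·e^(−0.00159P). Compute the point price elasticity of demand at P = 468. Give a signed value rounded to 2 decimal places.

dq/dP = −0.00159·q = -11.2417. At P = 468, q = 7070.27.
Ed = (dq/dP)·(P/q) = (-11.2417) × (468/7070.27) = -0.7441…

-0.74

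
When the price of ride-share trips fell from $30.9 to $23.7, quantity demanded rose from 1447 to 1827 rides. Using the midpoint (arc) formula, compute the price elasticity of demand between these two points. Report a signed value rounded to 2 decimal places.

%ΔQ = (1827 − 1447) / [(1447 + 1827)/2] = 380/1637 = 0.232131…
%ΔP = (23.7 − 30.9) / [(30.9 + 23.7)/2] = -7.2/27.3 = -0.263736…
Arc Ed = %ΔQ / %ΔP = (380/1637) / (-7.2/27.3) = -0.8801…

-0.88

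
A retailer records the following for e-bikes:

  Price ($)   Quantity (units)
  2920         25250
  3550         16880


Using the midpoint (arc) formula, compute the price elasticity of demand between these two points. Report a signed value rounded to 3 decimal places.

%ΔQ = (16880 − 25250) / [(25250 + 16880)/2] = -8370/21065 = -0.397341…
%ΔP = (3550 − 2920) / [(2920 + 3550)/2] = 630/3235 = 0.194744…
Arc Ed = %ΔQ / %ΔP = (-8370/21065) / (630/3235) = -2.04031…

-2.040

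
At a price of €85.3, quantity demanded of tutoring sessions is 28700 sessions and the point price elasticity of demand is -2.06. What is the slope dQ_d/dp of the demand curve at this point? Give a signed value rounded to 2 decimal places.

Ed = (dQ_d/dp)·(p/Q_d) ⇒ dQ_d/dp = Ed·Q_d/p = (-2.06)·28700/85.3 = -693.1066…

-693.11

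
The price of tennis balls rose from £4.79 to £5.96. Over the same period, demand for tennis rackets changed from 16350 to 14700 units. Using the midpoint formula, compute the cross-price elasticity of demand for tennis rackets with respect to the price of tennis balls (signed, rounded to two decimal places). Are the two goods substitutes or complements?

-0.49; complements

%ΔQ_{tennis rackets} = (14700 − 16350)/avg = -1650/15525 = -0.106280…
%ΔP_{tennis balls} = (5.96 − 4.79)/avg = 1.17/5.375 = 0.217674…
E_cross = (-1650/15525) / (1.17/5.375) = -0.4882…
E_cross < 0 ⇒ the goods are complements.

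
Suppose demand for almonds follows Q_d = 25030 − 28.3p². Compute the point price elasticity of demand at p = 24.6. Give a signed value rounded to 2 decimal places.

dQ_d/dp = −2·28.3·p = -1392.36. At p = 24.6, Q_d = 7903.972.
Ed = (dQ_d/dp)·(p/Q_d) = (-1392.36) × (24.6/7903.972) = -4.3335…

-4.33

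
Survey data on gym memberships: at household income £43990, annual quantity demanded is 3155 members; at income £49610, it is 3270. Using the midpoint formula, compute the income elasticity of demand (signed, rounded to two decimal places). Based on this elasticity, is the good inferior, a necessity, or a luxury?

%ΔQ = (3270 − 3155)/[( 3155 + 3270)/2] = 115/3212.5 = 0.035797…
%ΔIncome = (49610 − 43990)/[( 43990 + 49610)/2] = 5620/46800 = 0.120085…
E_income = (115/3212.5) / (5620/46800) = 0.2981…
0 < E_income < 1 ⇒ normal good, necessity.

0.30; necessity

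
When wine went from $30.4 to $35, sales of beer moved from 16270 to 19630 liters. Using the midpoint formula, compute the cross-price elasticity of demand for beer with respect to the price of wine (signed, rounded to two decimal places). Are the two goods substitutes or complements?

%ΔQ_{beer} = (19630 − 16270)/avg = 3360/17950 = 0.187186…
%ΔP_{wine} = (35 − 30.4)/avg = 4.6/32.7 = 0.140672…
E_cross = (3360/17950) / (4.6/32.7) = 1.3306…
E_cross > 0 ⇒ the goods are substitutes.

1.33; substitutes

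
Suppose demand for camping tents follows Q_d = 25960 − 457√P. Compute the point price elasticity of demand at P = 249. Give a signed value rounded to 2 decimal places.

dQ_d/dP = −457/(2√P) = -14.4806. At P = 249, Q_d = 18748.7.
Ed = (dQ_d/dP)·(P/Q_d) = (-14.4806) × (249/18748.7) = -0.1923…

-0.19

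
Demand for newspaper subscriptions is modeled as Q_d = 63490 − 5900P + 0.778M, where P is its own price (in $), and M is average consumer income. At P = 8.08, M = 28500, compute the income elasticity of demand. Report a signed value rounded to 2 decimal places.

0.58

At the given values, Q_d = 63490 − 5900(8.08) + 0.778(28500) = 37991.
∂Q_d/∂M = 0.778.
E = (0.778) × (28500/37991) = 0.5836…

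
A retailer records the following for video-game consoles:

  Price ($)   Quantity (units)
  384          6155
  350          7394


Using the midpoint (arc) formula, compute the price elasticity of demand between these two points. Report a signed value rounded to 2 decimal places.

-1.97

%ΔQ = (7394 − 6155) / [(6155 + 7394)/2] = 1239/6774.5 = 0.182891…
%ΔP = (350 − 384) / [(384 + 350)/2] = -34/367 = -0.092643…
Arc Ed = %ΔQ / %ΔP = (1239/6774.5) / (-34/367) = -1.9741…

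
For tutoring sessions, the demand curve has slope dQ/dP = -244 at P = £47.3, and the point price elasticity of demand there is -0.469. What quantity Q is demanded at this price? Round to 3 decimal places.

24608.102

Ed = (dQ/dP)·(P/Q) ⇒ Q = (dQ/dP)·P/Ed = (-244)·47.3/(-0.469) = 24608.10234…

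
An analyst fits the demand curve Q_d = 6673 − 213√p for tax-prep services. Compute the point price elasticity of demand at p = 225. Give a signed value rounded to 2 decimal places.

-0.46

dQ_d/dp = −213/(2√p) = -7.1. At p = 225, Q_d = 3478.
Ed = (dQ_d/dp)·(p/Q_d) = (-7.1) × (225/3478) = -0.4593…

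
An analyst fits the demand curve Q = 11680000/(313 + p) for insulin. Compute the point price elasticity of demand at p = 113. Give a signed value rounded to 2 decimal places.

dQ/dp = −11680000/(313 + p)² = -64.3611. At p = 113, Q = 27417.8.
Ed = (dQ/dp)·(p/Q) = (-64.3611) × (113/27417.8) = -0.2652…

-0.27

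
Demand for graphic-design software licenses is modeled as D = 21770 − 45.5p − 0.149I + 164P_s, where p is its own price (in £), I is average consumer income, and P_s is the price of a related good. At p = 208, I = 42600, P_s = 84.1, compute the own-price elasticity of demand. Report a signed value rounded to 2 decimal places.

At the given values, D = 21770 − 45.5(208) − 0.149(42600) + 164(84.1) = 19751.
∂D/∂p = −45.5.
E = (-45.5) × (208/19751) = -0.4791…

-0.48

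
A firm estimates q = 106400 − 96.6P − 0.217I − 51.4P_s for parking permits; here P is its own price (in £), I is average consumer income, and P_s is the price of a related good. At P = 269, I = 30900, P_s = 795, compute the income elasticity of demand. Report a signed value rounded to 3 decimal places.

-0.204

At the given values, q = 106400 − 96.6(269) − 0.217(30900) − 51.4(795) = 32846.3.
∂q/∂I = -0.217.
E = (-0.217) × (30900/32846.3) = -0.20414…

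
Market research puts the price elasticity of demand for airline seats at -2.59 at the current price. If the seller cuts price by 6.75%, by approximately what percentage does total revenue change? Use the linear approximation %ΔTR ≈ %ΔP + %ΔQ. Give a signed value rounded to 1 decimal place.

+10.7%

%ΔQ ≈ Ed × %ΔP = (-2.59) × (-6.75%) = +17.4825%
%ΔTR ≈ %ΔP + %ΔQ = (-6.75%) + (+17.4825%) = +10.7325%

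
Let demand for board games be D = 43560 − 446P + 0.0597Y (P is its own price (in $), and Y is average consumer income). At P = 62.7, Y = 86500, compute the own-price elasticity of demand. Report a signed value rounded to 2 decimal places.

-1.35

At the given values, D = 43560 − 446(62.7) + 0.0597(86500) = 20759.85.
∂D/∂P = −446.
E = (-446) × (62.7/20759.85) = -1.3470…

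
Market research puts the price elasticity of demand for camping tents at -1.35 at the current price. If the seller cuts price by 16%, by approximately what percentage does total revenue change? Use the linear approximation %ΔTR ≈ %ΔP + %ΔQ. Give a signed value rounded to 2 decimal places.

+5.60%

%ΔQ ≈ Ed × %ΔP = (-1.35) × (-16%) = +21.6000%
%ΔTR ≈ %ΔP + %ΔQ = (-16%) + (+21.6000%) = +5.6000%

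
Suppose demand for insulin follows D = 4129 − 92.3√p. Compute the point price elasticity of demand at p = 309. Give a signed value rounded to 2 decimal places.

dD/dp = −92.3/(2√p) = -2.62538. At p = 309, D = 2506.51.
Ed = (dD/dp)·(p/D) = (-2.62538) × (309/2506.51) = -0.3236…

-0.32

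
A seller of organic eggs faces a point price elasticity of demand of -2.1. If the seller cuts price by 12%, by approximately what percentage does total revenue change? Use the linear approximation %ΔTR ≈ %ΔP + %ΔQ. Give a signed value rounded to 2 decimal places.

+13.20%

%ΔQ ≈ Ed × %ΔP = (-2.1) × (-12%) = +25.2000%
%ΔTR ≈ %ΔP + %ΔQ = (-12%) + (+25.2000%) = +13.2000%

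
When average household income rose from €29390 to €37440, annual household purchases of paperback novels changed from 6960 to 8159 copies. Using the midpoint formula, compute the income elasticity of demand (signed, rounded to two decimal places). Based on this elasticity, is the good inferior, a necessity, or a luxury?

%ΔQ = (8159 − 6960)/[( 6960 + 8159)/2] = 1199/7559.5 = 0.158608…
%ΔIncome = (37440 − 29390)/[( 29390 + 37440)/2] = 8050/33415 = 0.240909…
E_income = (1199/7559.5) / (8050/33415) = 0.6583…
0 < E_income < 1 ⇒ normal good, necessity.

0.66; necessity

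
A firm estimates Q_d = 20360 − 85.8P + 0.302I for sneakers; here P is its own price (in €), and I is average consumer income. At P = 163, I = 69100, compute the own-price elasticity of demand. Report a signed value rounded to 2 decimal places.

-0.51

At the given values, Q_d = 20360 − 85.8(163) + 0.302(69100) = 27242.8.
∂Q_d/∂P = −85.8.
E = (-85.8) × (163/27242.8) = -0.5133…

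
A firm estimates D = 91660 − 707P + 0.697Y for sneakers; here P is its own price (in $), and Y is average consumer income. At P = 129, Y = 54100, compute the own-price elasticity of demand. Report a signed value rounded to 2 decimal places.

-2.39

At the given values, D = 91660 − 707(129) + 0.697(54100) = 38164.7.
∂D/∂P = −707.
E = (-707) × (129/38164.7) = -2.3897…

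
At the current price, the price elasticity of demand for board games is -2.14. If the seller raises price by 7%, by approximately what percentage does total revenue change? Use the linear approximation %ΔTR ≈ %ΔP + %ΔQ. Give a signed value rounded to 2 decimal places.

%ΔQ ≈ Ed × %ΔP = (-2.14) × (+7%) = -14.9800%
%ΔTR ≈ %ΔP + %ΔQ = (+7%) + (-14.9800%) = -7.9800%

-7.98%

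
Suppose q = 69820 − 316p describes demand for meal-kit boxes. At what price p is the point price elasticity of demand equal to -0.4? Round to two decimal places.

Ed = −316p/(69820 − 316p). Set this equal to -0.4:
316p = 0.4·(69820 − 316p) ⇒ 316p(1 + 0.4) = 0.4·69820
p = 0.4·69820 / (316·1.4) = 63.1283…

63.13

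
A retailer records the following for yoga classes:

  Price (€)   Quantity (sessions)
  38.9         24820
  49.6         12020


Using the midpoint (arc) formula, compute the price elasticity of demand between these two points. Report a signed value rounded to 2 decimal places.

-2.87

%ΔQ = (12020 − 24820) / [(24820 + 12020)/2] = -12800/18420 = -0.694896…
%ΔP = (49.6 − 38.9) / [(38.9 + 49.6)/2] = 10.7/44.25 = 0.241807…
Arc Ed = %ΔQ / %ΔP = (-12800/18420) / (10.7/44.25) = -2.8737…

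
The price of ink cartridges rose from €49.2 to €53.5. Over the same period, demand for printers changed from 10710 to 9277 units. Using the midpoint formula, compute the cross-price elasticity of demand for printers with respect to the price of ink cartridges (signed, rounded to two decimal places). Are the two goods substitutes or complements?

-1.71; complements

%ΔQ_{printers} = (9277 − 10710)/avg = -1433/9993.5 = -0.143393…
%ΔP_{ink cartridges} = (53.5 − 49.2)/avg = 4.3/51.35 = 0.083739…
E_cross = (-1433/9993.5) / (4.3/51.35) = -1.7123…
E_cross < 0 ⇒ the goods are complements.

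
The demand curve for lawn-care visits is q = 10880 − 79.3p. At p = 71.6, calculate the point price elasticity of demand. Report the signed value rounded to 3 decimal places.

-1.091

dq/dp = −79.3. At p = 71.6, q = 10880 − 79.3(71.6) = 5202.12.
Ed = (dq/dp)·(p/q) = −79.3 × (71.6/5202.12) = -1.09145…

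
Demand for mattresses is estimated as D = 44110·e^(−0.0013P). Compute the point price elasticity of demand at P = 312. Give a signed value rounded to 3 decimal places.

dD/dP = −0.0013·D = -38.2235. At P = 312, D = 29402.7.
Ed = (dD/dP)·(P/D) = (-38.2235) × (312/29402.7) = -0.4056

-0.406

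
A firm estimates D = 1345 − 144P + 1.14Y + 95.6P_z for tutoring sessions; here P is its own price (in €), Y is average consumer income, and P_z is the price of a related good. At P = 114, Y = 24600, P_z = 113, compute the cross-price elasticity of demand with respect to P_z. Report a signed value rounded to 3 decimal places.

0.454

At the given values, D = 1345 − 144(114) + 1.14(24600) + 95.6(113) = 23775.8.
∂D/∂P_z = 95.6.
E = (95.6) × (113/23775.8) = 0.45436…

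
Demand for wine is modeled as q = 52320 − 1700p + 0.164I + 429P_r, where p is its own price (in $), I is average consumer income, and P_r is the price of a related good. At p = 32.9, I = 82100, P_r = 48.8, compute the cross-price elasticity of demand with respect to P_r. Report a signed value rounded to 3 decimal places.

At the given values, q = 52320 − 1700(32.9) + 0.164(82100) + 429(48.8) = 30789.6.
∂q/∂P_r = 429.
E = (429) × (48.8/30789.6) = 0.67994…

0.680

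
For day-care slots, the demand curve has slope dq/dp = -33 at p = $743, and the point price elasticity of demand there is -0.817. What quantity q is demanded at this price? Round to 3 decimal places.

30011.016

Ed = (dq/dp)·(p/q) ⇒ q = (dq/dp)·p/Ed = (-33)·743/(-0.817) = 30011.01591…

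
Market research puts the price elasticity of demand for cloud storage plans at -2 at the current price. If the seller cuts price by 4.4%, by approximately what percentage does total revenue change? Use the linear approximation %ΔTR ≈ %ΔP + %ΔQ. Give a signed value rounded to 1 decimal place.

+4.4%

%ΔQ ≈ Ed × %ΔP = (-2) × (-4.4%) = +8.8000%
%ΔTR ≈ %ΔP + %ΔQ = (-4.4%) + (+8.8000%) = +4.4000%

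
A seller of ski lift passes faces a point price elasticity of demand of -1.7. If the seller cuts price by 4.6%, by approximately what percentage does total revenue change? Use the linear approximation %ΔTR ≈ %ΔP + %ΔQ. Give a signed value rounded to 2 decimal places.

%ΔQ ≈ Ed × %ΔP = (-1.7) × (-4.6%) = +7.8200%
%ΔTR ≈ %ΔP + %ΔQ = (-4.6%) + (+7.8200%) = +3.2200%

+3.22%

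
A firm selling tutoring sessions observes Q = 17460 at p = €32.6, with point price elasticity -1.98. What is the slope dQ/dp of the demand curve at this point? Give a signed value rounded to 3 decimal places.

-1060.454

Ed = (dQ/dp)·(p/Q) ⇒ dQ/dp = Ed·Q/p = (-1.98)·17460/32.6 = -1060.45398…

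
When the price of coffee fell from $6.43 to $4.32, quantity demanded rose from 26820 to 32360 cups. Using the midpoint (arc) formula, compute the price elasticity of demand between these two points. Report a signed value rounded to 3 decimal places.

%ΔQ = (32360 − 26820) / [(26820 + 32360)/2] = 5540/29590 = 0.187225…
%ΔP = (4.32 − 6.43) / [(6.43 + 4.32)/2] = -2.11/5.375 = -0.392558…
Arc Ed = %ΔQ / %ΔP = (5540/29590) / (-2.11/5.375) = -0.47693…

-0.477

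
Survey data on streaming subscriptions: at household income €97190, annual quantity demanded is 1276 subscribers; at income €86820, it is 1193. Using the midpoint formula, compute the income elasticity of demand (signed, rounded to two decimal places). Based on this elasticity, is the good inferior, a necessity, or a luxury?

0.60; necessity

%ΔQ = (1193 − 1276)/[( 1276 + 1193)/2] = -83/1234.5 = -0.067233…
%ΔIncome = (86820 − 97190)/[( 97190 + 86820)/2] = -10370/92005 = -0.112711…
E_income = (-83/1234.5) / (-10370/92005) = 0.5965…
0 < E_income < 1 ⇒ normal good, necessity.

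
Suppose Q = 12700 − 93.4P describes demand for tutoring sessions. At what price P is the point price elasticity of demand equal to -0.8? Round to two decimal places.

60.43

Ed = −93.4P/(12700 − 93.4P). Set this equal to -0.8:
93.4P = 0.8·(12700 − 93.4P) ⇒ 93.4P(1 + 0.8) = 0.8·12700
P = 0.8·12700 / (93.4·1.8) = 60.4330…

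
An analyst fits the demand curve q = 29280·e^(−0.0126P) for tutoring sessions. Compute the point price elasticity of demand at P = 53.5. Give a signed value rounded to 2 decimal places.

dq/dP = −0.0126·q = -188.011. At P = 53.5, q = 14921.5.
Ed = (dq/dP)·(P/q) = (-188.011) × (53.5/14921.5) = -0.6741

-0.67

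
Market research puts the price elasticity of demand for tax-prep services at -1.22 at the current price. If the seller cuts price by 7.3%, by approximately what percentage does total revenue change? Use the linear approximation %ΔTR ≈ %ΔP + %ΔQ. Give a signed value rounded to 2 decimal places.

+1.61%

%ΔQ ≈ Ed × %ΔP = (-1.22) × (-7.3%) = +8.9060%
%ΔTR ≈ %ΔP + %ΔQ = (-7.3%) + (+8.9060%) = +1.6060%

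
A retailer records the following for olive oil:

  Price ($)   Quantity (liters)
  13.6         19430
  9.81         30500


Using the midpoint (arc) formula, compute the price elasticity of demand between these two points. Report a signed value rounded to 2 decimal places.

%ΔQ = (30500 − 19430) / [(19430 + 30500)/2] = 11070/24965 = 0.443420…
%ΔP = (9.81 − 13.6) / [(13.6 + 9.81)/2] = -3.79/11.705 = -0.323793…
Arc Ed = %ΔQ / %ΔP = (11070/24965) / (-3.79/11.705) = -1.3694…

-1.37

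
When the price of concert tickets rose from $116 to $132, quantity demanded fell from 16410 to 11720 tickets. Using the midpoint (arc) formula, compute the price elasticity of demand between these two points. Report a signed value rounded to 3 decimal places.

%ΔQ = (11720 − 16410) / [(16410 + 11720)/2] = -4690/14065 = -0.333451…
%ΔP = (132 − 116) / [(116 + 132)/2] = 16/124 = 0.129032…
Arc Ed = %ΔQ / %ΔP = (-4690/14065) / (16/124) = -2.58425…

-2.584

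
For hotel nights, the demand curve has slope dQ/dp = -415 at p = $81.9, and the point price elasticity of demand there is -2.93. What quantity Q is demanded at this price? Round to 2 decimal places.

11600.17

Ed = (dQ/dp)·(p/Q) ⇒ Q = (dQ/dp)·p/Ed = (-415)·81.9/(-2.93) = 11600.1706…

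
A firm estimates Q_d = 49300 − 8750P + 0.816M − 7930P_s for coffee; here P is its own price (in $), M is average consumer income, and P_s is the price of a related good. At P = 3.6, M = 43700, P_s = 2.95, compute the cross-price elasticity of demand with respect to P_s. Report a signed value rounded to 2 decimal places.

At the given values, Q_d = 49300 − 8750(3.6) + 0.816(43700) − 7930(2.95) = 30065.7.
∂Q_d/∂P_s = -7930.
E = (-7930) × (2.95/30065.7) = -0.7780…

-0.78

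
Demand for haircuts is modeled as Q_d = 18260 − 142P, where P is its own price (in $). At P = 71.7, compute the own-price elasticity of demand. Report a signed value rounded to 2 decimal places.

At the given values, Q_d = 18260 − 142(71.7) = 8078.6.
∂Q_d/∂P = −142.
E = (-142) × (71.7/8078.6) = -1.2602…

-1.26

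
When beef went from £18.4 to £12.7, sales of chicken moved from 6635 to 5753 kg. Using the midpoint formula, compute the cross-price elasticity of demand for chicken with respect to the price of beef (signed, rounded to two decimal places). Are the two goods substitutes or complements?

0.39; substitutes

%ΔQ_{chicken} = (5753 − 6635)/avg = -882/6194 = -0.142395…
%ΔP_{beef} = (12.7 − 18.4)/avg = -5.7/15.55 = -0.366559…
E_cross = (-882/6194) / (-5.7/15.55) = 0.3884…
E_cross > 0 ⇒ the goods are substitutes.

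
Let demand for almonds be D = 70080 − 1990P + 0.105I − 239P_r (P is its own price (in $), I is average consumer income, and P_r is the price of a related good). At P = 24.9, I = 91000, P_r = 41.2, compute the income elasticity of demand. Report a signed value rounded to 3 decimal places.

At the given values, D = 70080 − 1990(24.9) + 0.105(91000) − 239(41.2) = 20237.2.
∂D/∂I = 0.105.
E = (0.105) × (91000/20237.2) = 0.47215…

0.472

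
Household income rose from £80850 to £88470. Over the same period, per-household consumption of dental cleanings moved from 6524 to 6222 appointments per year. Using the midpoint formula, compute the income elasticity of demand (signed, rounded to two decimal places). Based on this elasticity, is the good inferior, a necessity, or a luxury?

%ΔQ = (6222 − 6524)/[( 6524 + 6222)/2] = -302/6373 = -0.047387…
%ΔIncome = (88470 − 80850)/[( 80850 + 88470)/2] = 7620/84660 = 0.090007…
E_income = (-302/6373) / (7620/84660) = -0.5264…
E_income < 0 ⇒ inferior good.

-0.53; inferior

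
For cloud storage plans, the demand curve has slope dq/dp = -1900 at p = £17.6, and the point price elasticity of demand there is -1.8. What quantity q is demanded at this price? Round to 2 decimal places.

Ed = (dq/dp)·(p/q) ⇒ q = (dq/dp)·p/Ed = (-1900)·17.6/(-1.8) = 18577.7777…

18577.78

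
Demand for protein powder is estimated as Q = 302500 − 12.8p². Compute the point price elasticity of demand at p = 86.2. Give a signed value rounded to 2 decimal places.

-0.92

dQ/dp = −2·12.8·p = -2206.72. At p = 86.2, Q = 207390.368.
Ed = (dQ/dp)·(p/Q) = (-2206.72) × (86.2/207390.368) = -0.9172…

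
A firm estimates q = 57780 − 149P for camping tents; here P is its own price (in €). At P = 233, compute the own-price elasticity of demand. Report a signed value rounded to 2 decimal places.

-1.51

At the given values, q = 57780 − 149(233) = 23063.
∂q/∂P = −149.
E = (-149) × (233/23063) = -1.5053…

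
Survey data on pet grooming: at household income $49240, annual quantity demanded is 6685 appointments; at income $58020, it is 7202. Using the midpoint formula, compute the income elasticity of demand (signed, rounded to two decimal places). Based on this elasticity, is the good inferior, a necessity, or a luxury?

0.45; necessity

%ΔQ = (7202 − 6685)/[( 6685 + 7202)/2] = 517/6943.5 = 0.074458…
%ΔIncome = (58020 − 49240)/[( 49240 + 58020)/2] = 8780/53630 = 0.163714…
E_income = (517/6943.5) / (8780/53630) = 0.4548…
0 < E_income < 1 ⇒ normal good, necessity.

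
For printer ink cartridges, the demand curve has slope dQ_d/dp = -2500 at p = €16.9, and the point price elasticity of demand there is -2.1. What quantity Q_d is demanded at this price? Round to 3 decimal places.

Ed = (dQ_d/dp)·(p/Q_d) ⇒ Q_d = (dQ_d/dp)·p/Ed = (-2500)·16.9/(-2.1) = 20119.04761…

20119.048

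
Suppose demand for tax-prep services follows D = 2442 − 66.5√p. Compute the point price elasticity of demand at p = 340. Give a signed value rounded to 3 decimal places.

-0.504

dD/dp = −66.5/(2√p) = -1.80323. At p = 340, D = 1215.8.
Ed = (dD/dp)·(p/D) = (-1.80323) × (340/1215.8) = -0.50427…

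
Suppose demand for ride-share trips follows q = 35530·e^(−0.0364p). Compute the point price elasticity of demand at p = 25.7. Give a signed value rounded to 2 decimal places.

dq/dp = −0.0364·q = -507.485. At p = 25.7, q = 13941.9.
Ed = (dq/dp)·(p/q) = (-507.485) × (25.7/13941.9) = -0.9354…

-0.94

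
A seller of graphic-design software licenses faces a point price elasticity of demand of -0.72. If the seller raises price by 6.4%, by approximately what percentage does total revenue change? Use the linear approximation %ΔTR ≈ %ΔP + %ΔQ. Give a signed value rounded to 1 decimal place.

%ΔQ ≈ Ed × %ΔP = (-0.72) × (+6.4%) = -4.6080%
%ΔTR ≈ %ΔP + %ΔQ = (+6.4%) + (-4.6080%) = +1.7920%

+1.8%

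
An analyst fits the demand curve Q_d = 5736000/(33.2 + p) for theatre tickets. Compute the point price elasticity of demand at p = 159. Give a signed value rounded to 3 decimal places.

dQ_d/dp = −5736000/(33.2 + p)² = -155.275. At p = 159, Q_d = 29843.9.
Ed = (dQ_d/dp)·(p/Q_d) = (-155.275) × (159/29843.9) = -0.82726…

-0.827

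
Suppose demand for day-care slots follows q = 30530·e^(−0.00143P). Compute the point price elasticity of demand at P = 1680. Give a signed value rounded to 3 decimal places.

dq/dP = −0.00143·q = -3.95106. At P = 1680, q = 2762.98.
Ed = (dq/dP)·(P/q) = (-3.95106) × (1680/2762.98) = -2.4024

-2.402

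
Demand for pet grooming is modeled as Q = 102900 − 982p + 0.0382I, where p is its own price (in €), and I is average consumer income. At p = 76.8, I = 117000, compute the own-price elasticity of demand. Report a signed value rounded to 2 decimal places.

At the given values, Q = 102900 − 982(76.8) + 0.0382(117000) = 31951.8.
∂Q/∂p = −982.
E = (-982) × (76.8/31951.8) = -2.3603…

-2.36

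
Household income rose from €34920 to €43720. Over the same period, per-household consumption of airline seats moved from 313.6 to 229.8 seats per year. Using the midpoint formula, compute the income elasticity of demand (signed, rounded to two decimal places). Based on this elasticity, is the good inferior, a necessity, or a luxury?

%ΔQ = (229.8 − 313.6)/[( 313.6 + 229.8)/2] = -83.8/271.7 = -0.308428…
%ΔIncome = (43720 − 34920)/[( 34920 + 43720)/2] = 8800/39320 = 0.223804…
E_income = (-83.8/271.7) / (8800/39320) = -1.3781…
E_income < 0 ⇒ inferior good.

-1.38; inferior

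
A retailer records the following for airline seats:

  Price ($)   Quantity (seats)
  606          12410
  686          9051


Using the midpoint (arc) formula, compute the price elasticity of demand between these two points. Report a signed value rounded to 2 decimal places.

%ΔQ = (9051 − 12410) / [(12410 + 9051)/2] = -3359/10730.5 = -0.313032…
%ΔP = (686 − 606) / [(606 + 686)/2] = 80/646 = 0.123839…
Arc Ed = %ΔQ / %ΔP = (-3359/10730.5) / (80/646) = -2.5277…

-2.53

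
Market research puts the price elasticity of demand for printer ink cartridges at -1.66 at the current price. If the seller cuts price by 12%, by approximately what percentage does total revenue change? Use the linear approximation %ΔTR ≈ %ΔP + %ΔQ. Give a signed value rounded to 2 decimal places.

%ΔQ ≈ Ed × %ΔP = (-1.66) × (-12%) = +19.9200%
%ΔTR ≈ %ΔP + %ΔQ = (-12%) + (+19.9200%) = +7.9200%

+7.92%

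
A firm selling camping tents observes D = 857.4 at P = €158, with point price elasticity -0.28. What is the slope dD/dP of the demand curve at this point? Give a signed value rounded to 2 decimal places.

Ed = (dD/dP)·(P/D) ⇒ dD/dP = Ed·D/P = (-0.28)·857.4/158 = -1.5194…

-1.52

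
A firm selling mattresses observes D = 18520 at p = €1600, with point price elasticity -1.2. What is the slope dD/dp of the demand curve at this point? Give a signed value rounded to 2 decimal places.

-13.89

Ed = (dD/dp)·(p/D) ⇒ dD/dp = Ed·D/p = (-1.2)·18520/1600 = -13.89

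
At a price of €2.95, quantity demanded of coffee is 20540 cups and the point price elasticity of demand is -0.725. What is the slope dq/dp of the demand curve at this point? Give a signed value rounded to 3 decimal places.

-5047.966

Ed = (dq/dp)·(p/q) ⇒ dq/dp = Ed·q/p = (-0.725)·20540/2.95 = -5047.96610…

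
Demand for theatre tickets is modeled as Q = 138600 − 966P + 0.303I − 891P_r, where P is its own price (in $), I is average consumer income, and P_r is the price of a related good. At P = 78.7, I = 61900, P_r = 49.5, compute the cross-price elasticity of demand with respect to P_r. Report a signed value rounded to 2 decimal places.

-1.18

At the given values, Q = 138600 − 966(78.7) + 0.303(61900) − 891(49.5) = 37227.
∂Q/∂P_r = -891.
E = (-891) × (49.5/37227) = -1.1847…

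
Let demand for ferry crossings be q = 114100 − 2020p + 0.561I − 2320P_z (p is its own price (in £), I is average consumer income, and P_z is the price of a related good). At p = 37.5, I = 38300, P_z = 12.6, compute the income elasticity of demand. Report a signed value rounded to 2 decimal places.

0.70

At the given values, q = 114100 − 2020(37.5) + 0.561(38300) − 2320(12.6) = 30604.3.
∂q/∂I = 0.561.
E = (0.561) × (38300/30604.3) = 0.7020…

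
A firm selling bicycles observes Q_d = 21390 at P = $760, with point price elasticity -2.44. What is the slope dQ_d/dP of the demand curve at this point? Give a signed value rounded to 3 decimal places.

Ed = (dQ_d/dP)·(P/Q_d) ⇒ dQ_d/dP = Ed·Q_d/P = (-2.44)·21390/760 = -68.67315…

-68.673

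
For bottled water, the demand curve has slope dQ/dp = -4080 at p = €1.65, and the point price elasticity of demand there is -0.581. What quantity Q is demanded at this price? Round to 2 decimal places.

Ed = (dQ/dp)·(p/Q) ⇒ Q = (dQ/dp)·p/Ed = (-4080)·1.65/(-0.581) = 11586.9191…

11586.92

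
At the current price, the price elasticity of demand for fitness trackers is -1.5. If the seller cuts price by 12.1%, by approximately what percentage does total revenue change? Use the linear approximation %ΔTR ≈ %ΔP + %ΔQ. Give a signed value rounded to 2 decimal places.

+6.05%

%ΔQ ≈ Ed × %ΔP = (-1.5) × (-12.1%) = +18.1500%
%ΔTR ≈ %ΔP + %ΔQ = (-12.1%) + (+18.1500%) = +6.0500%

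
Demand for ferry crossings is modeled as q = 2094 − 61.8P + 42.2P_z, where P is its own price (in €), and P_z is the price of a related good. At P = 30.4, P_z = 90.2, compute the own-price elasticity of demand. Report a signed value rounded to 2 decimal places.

At the given values, q = 2094 − 61.8(30.4) + 42.2(90.2) = 4021.72.
∂q/∂P = −61.8.
E = (-61.8) × (30.4/4021.72) = -0.4671…

-0.47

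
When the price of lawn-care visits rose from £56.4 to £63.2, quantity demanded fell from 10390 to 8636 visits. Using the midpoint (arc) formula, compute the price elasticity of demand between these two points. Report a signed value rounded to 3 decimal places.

-1.621

%ΔQ = (8636 − 10390) / [(10390 + 8636)/2] = -1754/9513 = -0.184379…
%ΔP = (63.2 − 56.4) / [(56.4 + 63.2)/2] = 6.8/59.8 = 0.113712…
Arc Ed = %ΔQ / %ΔP = (-1754/9513) / (6.8/59.8) = -1.62145…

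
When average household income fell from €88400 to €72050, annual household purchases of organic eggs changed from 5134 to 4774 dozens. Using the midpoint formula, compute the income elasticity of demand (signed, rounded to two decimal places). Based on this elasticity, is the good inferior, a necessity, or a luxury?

%ΔQ = (4774 − 5134)/[( 5134 + 4774)/2] = -360/4954 = -0.072668…
%ΔIncome = (72050 − 88400)/[( 88400 + 72050)/2] = -16350/80225 = -0.203801…
E_income = (-360/4954) / (-16350/80225) = 0.3565…
0 < E_income < 1 ⇒ normal good, necessity.

0.36; necessity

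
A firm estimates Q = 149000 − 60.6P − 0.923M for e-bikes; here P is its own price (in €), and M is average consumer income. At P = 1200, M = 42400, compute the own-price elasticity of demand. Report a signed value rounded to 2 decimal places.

At the given values, Q = 149000 − 60.6(1200) − 0.923(42400) = 37144.8.
∂Q/∂P = −60.6.
E = (-60.6) × (1200/37144.8) = -1.9577…

-1.96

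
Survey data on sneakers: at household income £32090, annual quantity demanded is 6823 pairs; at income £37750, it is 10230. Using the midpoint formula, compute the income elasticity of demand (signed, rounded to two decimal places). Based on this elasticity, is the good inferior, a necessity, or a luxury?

2.47; luxury

%ΔQ = (10230 − 6823)/[( 6823 + 10230)/2] = 3407/8526.5 = 0.399577…
%ΔIncome = (37750 − 32090)/[( 32090 + 37750)/2] = 5660/34920 = 0.162084…
E_income = (3407/8526.5) / (5660/34920) = 2.4652…
E_income > 1 ⇒ normal good, luxury.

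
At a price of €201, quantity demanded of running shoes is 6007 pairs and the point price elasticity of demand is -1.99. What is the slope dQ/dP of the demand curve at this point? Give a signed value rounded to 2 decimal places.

Ed = (dQ/dP)·(P/Q) ⇒ dQ/dP = Ed·Q/P = (-1.99)·6007/201 = -59.4722…

-59.47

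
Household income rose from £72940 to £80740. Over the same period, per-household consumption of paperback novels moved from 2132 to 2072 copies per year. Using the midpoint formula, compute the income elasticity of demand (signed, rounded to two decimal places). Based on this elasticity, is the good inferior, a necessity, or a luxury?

%ΔQ = (2072 − 2132)/[( 2132 + 2072)/2] = -60/2102 = -0.028544…
%ΔIncome = (80740 − 72940)/[( 72940 + 80740)/2] = 7800/76840 = 0.101509…
E_income = (-60/2102) / (7800/76840) = -0.2811…
E_income < 0 ⇒ inferior good.

-0.28; inferior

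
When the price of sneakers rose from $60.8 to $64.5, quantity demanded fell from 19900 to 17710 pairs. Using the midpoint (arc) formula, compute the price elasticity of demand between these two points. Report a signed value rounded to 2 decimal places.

%ΔQ = (17710 − 19900) / [(19900 + 17710)/2] = -2190/18805 = -0.116458…
%ΔP = (64.5 − 60.8) / [(60.8 + 64.5)/2] = 3.7/62.65 = 0.059058…
Arc Ed = %ΔQ / %ΔP = (-2190/18805) / (3.7/62.65) = -1.9719…

-1.97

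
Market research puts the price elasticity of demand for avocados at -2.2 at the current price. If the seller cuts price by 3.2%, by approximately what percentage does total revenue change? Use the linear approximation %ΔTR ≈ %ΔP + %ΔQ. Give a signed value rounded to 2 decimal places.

+3.84%

%ΔQ ≈ Ed × %ΔP = (-2.2) × (-3.2%) = +7.0400%
%ΔTR ≈ %ΔP + %ΔQ = (-3.2%) + (+7.0400%) = +3.8400%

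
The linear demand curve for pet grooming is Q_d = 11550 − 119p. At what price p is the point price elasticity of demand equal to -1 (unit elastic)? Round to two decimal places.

Ed = −119p/(11550 − 119p). Set this equal to -1:
119p = 1·(11550 − 119p) ⇒ 119p(1 + 1) = 1·11550
p = 1·11550 / (119·2) = 48.5294…

48.53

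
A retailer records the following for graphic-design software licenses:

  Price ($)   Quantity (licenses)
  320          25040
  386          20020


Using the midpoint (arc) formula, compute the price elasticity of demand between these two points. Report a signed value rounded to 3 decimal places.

%ΔQ = (20020 − 25040) / [(25040 + 20020)/2] = -5020/22530 = -0.222814…
%ΔP = (386 − 320) / [(320 + 386)/2] = 66/353 = 0.186968…
Arc Ed = %ΔQ / %ΔP = (-5020/22530) / (66/353) = -1.19171…

-1.192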